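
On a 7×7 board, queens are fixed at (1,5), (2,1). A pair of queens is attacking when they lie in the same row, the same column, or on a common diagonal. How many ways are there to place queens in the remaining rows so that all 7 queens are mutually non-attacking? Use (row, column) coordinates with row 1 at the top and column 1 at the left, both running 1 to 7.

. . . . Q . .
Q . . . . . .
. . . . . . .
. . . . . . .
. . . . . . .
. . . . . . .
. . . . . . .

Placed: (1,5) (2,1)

Branch on row 3: col 4 → 1; col 6 → 1.
Sum: 1 + 1 = 2.

2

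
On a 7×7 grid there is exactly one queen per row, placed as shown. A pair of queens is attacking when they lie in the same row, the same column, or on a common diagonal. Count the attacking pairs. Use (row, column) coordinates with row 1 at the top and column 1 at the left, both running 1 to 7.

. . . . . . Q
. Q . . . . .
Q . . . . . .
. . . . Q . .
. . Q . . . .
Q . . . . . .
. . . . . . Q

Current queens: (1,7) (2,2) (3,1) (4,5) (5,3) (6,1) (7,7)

Same column: (1,7)–(7,7) (column 7); (3,1)–(6,1) (column 1).
Same diagonal: (1,7)–(5,3) (|1−5| = |7−3| = 4); (2,2)–(3,1) (|2−3| = |2−1| = 1); (2,2)–(7,7) (|2−7| = |2−7| = 5); (3,1)–(5,3) (|3−5| = |1−3| = 2).
Total attacking pairs: 6.

6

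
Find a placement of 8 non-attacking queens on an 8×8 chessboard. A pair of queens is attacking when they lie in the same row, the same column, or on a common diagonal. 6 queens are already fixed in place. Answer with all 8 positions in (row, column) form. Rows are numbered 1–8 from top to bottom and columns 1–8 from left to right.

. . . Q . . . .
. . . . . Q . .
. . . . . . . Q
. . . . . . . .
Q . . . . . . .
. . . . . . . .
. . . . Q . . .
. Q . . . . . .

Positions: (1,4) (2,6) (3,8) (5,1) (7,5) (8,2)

(1,4) (2,6) (3,8) (4,3) (5,1) (6,7) (7,5) (8,2)

Row 4: attacked by (1,4)→{1,4,7}; (2,6)→{4,6,8}; (3,8)→{7,8}; (5,1)→{1,2}; (7,5)→{2,5,8}; (8,2)→{2,6}. Safe: 3. Place at column 3.
Row 6: attacked by (1,4)→{4}; (2,6)→{2,6}; (3,8)→{5,8}; (4,3)→{1,3,5}; (5,1)→{1,2}; (7,5)→{4,5,6}; (8,2)→{2,4}. Safe: 7. Place at column 7.
Columns [4, 6, 8, 3, 1, 7, 5, 2], r−c [-3, -4, -5, 1, 4, -1, 2, 6], r+c [5, 8, 11, 7, 6, 13, 12, 10] are all distinct, so no two queens attack.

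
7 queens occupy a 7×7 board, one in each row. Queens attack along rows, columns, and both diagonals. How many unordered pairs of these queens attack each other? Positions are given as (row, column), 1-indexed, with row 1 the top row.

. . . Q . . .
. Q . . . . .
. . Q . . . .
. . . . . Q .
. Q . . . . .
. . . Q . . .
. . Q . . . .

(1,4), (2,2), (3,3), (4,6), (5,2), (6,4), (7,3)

Same column: (1,4)–(6,4) (column 4); (2,2)–(5,2) (column 2); (3,3)–(7,3) (column 3).
Same diagonal: (2,2)–(3,3) (|2−3| = |2−3| = 1); (4,6)–(6,4) (|4−6| = |6−4| = 2); (4,6)–(7,3) (|4−7| = |6−3| = 3); (6,4)–(7,3) (|6−7| = |4−3| = 1).
Total attacking pairs: 7.

7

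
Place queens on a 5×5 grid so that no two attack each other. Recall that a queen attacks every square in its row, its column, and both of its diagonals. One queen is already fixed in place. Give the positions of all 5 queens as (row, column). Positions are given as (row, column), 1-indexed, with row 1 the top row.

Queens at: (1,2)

(1,2) (2,5) (3,3) (4,1) (5,4)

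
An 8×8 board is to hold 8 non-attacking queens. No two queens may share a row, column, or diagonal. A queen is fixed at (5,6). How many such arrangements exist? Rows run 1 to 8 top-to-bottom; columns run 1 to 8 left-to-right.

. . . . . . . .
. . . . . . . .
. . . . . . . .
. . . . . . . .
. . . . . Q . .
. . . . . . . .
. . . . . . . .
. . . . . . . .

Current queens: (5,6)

Branch on row 1: col 1 → 0; col 3 → 2; col 4 → 6; col 5 → 0; col 7 → 3; col 8 → 1.
Sum: 0 + 2 + 6 + 0 + 3 + 1 = 12.

12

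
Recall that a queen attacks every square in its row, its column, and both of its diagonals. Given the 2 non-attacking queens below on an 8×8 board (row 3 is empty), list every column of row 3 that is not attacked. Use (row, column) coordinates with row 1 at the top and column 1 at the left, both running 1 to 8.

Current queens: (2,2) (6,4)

columns 5, 6, 8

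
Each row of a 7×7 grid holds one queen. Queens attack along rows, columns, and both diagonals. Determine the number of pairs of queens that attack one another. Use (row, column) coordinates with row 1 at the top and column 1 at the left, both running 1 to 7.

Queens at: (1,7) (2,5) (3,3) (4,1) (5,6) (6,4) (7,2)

0

All columns are distinct and no two queens satisfy |Δrow| = |Δcol|, so no pair attacks.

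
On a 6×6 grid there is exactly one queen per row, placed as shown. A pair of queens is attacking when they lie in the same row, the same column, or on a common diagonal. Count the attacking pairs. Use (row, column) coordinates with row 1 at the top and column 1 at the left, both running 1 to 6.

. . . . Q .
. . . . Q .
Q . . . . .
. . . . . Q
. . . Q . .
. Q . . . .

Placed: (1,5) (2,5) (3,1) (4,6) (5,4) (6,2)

1

Same column: (1,5)–(2,5) (column 5).
Total attacking pairs: 1.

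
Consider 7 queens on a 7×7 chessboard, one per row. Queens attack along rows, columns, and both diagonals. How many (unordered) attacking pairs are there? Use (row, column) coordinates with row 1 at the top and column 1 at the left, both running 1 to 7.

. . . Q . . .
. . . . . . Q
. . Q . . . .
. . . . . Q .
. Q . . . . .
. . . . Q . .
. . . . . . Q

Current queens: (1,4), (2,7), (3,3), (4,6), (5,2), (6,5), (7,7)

2

Same column: (2,7)–(7,7) (column 7).
Same diagonal: (3,3)–(7,7) (|3−7| = |3−7| = 4).
Total attacking pairs: 2.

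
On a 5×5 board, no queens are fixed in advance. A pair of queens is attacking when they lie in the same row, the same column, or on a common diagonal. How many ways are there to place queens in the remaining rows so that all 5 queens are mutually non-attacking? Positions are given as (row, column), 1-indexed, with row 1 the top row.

10

Branch on row 1: col 1 → 2; col 2 → 2; col 3 → 2; col 4 → 2; col 5 → 2.
Sum: 2 + 2 + 2 + 2 + 2 = 10.
(This is the classic 5-queens count.)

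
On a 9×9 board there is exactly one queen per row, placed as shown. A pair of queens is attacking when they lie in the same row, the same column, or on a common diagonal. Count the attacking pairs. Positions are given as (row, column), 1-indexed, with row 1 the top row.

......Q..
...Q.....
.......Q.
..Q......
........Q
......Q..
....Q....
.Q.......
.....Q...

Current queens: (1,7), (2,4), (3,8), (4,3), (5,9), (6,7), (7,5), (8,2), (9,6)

1

Same column: (1,7)–(6,7) (column 7).
Total attacking pairs: 1.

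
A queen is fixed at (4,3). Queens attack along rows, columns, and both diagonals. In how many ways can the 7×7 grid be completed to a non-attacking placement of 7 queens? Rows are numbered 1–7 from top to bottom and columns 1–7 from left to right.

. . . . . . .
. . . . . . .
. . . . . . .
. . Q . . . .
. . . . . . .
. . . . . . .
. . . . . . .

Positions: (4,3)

4

Branch on row 1: col 1 → 1; col 2 → 1; col 4 → 1; col 5 → 1; col 7 → 0.
Sum: 1 + 1 + 1 + 1 + 0 = 4.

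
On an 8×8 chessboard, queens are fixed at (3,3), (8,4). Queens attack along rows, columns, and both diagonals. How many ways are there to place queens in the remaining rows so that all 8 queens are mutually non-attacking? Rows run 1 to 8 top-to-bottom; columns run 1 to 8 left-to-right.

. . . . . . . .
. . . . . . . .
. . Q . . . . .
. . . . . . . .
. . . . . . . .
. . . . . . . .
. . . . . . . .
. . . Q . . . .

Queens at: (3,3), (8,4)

Branch on row 1: col 2 → 1; col 6 → 0; col 7 → 1; col 8 → 0.
Sum: 1 + 0 + 1 + 0 = 2.

2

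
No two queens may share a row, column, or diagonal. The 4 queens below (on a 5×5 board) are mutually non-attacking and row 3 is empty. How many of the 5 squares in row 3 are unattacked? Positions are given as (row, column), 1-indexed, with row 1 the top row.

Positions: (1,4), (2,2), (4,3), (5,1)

(1,4) attacks row 3 at column 4 and diagonals 2.
(2,2) attacks row 3 at column 2 and diagonals 1, 3.
(4,3) attacks row 3 at column 3 and diagonals 2, 4.
(5,1) attacks row 3 at column 1 and diagonals 3.
Attacked columns: {1, 2, 3, 4}. Safe: {5}.

1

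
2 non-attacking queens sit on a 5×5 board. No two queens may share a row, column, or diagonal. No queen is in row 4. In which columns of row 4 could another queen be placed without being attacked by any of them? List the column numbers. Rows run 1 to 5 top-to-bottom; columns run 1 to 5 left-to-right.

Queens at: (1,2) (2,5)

columns 1, 4

(1,2) attacks row 4 at column 2 and diagonals 5.
(2,5) attacks row 4 at column 5 and diagonals 3.
Attacked columns: {2, 3, 5}. Safe: {1, 4}.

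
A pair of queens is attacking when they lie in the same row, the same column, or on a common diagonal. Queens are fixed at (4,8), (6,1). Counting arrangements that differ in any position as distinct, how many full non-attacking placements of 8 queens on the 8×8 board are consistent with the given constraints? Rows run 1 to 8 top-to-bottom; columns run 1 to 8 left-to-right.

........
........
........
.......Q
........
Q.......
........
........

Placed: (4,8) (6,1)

4

Branch on row 1: col 2 → 1; col 3 → 1; col 4 → 1; col 7 → 1.
Sum: 1 + 1 + 1 + 1 = 4.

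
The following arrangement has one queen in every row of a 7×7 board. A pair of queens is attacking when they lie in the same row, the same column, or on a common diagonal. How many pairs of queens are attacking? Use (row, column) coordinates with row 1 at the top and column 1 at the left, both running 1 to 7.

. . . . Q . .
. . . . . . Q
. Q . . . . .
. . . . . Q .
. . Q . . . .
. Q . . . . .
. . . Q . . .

2

Same column: (3,2)–(6,2) (column 2).
Same diagonal: (5,3)–(6,2) (|5−6| = |3−2| = 1).
Total attacking pairs: 2.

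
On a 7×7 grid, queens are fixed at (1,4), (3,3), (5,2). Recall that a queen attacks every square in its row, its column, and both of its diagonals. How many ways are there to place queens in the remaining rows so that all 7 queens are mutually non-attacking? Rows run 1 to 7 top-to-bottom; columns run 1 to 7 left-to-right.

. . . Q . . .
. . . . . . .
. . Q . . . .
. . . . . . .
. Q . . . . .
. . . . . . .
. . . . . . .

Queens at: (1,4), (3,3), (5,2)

Branch on row 2: col 1 → 1; col 6 → 0; col 7 → 1.
Sum: 1 + 0 + 1 = 2.

2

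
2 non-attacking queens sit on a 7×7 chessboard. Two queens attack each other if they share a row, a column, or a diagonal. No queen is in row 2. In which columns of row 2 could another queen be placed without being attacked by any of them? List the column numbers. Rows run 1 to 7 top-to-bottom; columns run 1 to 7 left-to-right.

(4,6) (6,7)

columns 1, 2, 5

(4,6) attacks row 2 at column 6 and diagonals 4.
(6,7) attacks row 2 at column 7 and diagonals 3.
Attacked columns: {3, 4, 6, 7}. Safe: {1, 2, 5}.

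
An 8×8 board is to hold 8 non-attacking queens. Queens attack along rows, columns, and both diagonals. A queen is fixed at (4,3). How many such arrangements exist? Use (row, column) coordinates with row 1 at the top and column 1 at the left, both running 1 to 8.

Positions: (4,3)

Branch on row 1: col 1 → 1; col 2 → 1; col 4 → 6; col 5 → 1; col 7 → 1; col 8 → 2.
Sum: 1 + 1 + 6 + 1 + 1 + 2 = 12.

12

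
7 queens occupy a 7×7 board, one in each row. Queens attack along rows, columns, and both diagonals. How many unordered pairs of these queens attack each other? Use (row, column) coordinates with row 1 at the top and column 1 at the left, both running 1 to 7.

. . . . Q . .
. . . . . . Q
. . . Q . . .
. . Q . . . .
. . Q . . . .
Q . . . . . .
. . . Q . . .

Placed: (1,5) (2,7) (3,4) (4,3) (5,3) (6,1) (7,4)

Same column: (3,4)–(7,4) (column 4); (4,3)–(5,3) (column 3).
Same diagonal: (3,4)–(4,3) (|3−4| = |4−3| = 1); (3,4)–(6,1) (|3−6| = |4−1| = 3); (4,3)–(6,1) (|4−6| = |3−1| = 2).
Total attacking pairs: 5.

5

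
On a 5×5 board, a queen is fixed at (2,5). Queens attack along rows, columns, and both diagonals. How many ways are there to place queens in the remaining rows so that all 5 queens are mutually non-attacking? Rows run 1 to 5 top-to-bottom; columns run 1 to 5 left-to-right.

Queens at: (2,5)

Branch on row 1: col 1 → 0; col 2 → 1; col 3 → 1.
Sum: 0 + 1 + 1 = 2.

2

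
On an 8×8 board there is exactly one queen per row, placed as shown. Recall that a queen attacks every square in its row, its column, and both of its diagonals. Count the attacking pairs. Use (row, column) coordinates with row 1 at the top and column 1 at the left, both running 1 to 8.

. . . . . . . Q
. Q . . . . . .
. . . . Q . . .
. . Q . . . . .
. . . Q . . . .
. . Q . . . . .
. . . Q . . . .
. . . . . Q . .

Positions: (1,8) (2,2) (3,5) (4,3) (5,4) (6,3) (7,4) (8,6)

7

Same column: (4,3)–(6,3) (column 3); (5,4)–(7,4) (column 4).
Same diagonal: (1,8)–(5,4) (|1−5| = |8−4| = 4); (1,8)–(6,3) (|1−6| = |8−3| = 5); (4,3)–(5,4) (|4−5| = |3−4| = 1); (5,4)–(6,3) (|5−6| = |4−3| = 1); (6,3)–(7,4) (|6−7| = |3−4| = 1).
Total attacking pairs: 7.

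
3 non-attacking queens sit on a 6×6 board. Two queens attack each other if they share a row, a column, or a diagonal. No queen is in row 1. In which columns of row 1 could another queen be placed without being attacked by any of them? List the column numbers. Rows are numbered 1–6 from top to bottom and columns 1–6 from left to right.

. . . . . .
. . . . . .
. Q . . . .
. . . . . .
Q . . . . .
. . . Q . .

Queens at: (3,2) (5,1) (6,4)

(3,2) attacks row 1 at column 2 and diagonals 4.
(5,1) attacks row 1 at column 1 and diagonals 5.
(6,4) attacks row 1 at column 4.
Attacked columns: {1, 2, 4, 5}. Safe: {3, 6}.

columns 3, 6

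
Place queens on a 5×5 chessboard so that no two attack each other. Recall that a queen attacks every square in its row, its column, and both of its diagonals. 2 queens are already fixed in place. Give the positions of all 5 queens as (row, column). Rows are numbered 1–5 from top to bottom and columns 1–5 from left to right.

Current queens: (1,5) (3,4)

(1,5) (2,2) (3,4) (4,1) (5,3)

Row 2: attacked by (1,5)→{4,5}; (3,4)→{3,4,5}. Safe: 1, 2. Place at column 2.
Row 4: attacked by (1,5)→{2,5}; (2,2)→{2,4}; (3,4)→{3,4,5}. Safe: 1. Place at column 1.
Row 5: attacked by (1,5)→{1,5}; (2,2)→{2,5}; (3,4)→{2,4}; (4,1)→{1,2}. Safe: 3. Place at column 3.
Columns [5, 2, 4, 1, 3], r−c [-4, 0, -1, 3, 2], r+c [6, 4, 7, 5, 8] are all distinct, so no two queens attack.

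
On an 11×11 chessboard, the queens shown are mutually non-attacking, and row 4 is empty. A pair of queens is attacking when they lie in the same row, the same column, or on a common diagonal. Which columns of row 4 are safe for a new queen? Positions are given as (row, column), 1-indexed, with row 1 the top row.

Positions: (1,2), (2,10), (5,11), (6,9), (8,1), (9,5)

columns 3, 4, 6

(1,2) attacks row 4 at column 2 and diagonals 5.
(2,10) attacks row 4 at column 10 and diagonals 8.
(5,11) attacks row 4 at column 11 and diagonals 10.
(6,9) attacks row 4 at column 9 and diagonals 7, 11.
(8,1) attacks row 4 at column 1 and diagonals 5.
(9,5) attacks row 4 at column 5 and diagonals 10.
Attacked columns: {1, 2, 5, 7, 8, 9, 10, 11}. Safe: {3, 4, 6}.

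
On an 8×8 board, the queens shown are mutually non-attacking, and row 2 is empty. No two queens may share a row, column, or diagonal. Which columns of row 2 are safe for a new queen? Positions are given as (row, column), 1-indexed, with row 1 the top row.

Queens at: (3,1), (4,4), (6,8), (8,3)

columns 5, 7

(3,1) attacks row 2 at column 1 and diagonals 2.
(4,4) attacks row 2 at column 4 and diagonals 2, 6.
(6,8) attacks row 2 at column 8 and diagonals 4.
(8,3) attacks row 2 at column 3.
Attacked columns: {1, 2, 3, 4, 6, 8}. Safe: {5, 7}.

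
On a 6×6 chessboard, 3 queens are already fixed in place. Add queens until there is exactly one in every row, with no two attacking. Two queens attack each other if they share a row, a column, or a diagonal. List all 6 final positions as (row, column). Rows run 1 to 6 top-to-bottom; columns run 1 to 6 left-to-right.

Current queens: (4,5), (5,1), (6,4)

Row 1: attacked by (4,5)→{2,5}; (5,1)→{1,5}; (6,4)→{4}. Safe: 3, 6. Place at column 3.
Row 2: attacked by (1,3)→{2,3,4}; (4,5)→{3,5}; (5,1)→{1,4}; (6,4)→{4}. Safe: 6. Place at column 6.
Row 3: attacked by (1,3)→{1,3,5}; (2,6)→{5,6}; (4,5)→{4,5,6}; (5,1)→{1,3}; (6,4)→{1,4}. Safe: 2. Place at column 2.
Columns [3, 6, 2, 5, 1, 4], r−c [-2, -4, 1, -1, 4, 2], r+c [4, 8, 5, 9, 6, 10] are all distinct, so no two queens attack.

(1,3) (2,6) (3,2) (4,5) (5,1) (6,4)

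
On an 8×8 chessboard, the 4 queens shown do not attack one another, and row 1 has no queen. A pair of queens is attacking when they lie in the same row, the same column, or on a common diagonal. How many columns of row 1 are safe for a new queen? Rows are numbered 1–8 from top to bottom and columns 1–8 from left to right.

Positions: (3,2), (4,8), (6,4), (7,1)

2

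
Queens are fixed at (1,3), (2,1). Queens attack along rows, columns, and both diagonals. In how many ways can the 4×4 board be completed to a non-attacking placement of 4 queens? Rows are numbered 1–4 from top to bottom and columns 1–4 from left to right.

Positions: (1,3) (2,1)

1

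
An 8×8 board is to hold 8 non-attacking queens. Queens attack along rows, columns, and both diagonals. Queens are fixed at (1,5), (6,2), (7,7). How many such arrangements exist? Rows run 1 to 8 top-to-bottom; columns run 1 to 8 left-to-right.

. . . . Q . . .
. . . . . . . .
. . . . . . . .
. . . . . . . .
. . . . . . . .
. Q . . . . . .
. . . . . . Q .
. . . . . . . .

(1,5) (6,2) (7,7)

Branch on row 2: col 1 → 1; col 3 → 0; col 8 → 0.
Sum: 1 + 0 + 0 = 1.

1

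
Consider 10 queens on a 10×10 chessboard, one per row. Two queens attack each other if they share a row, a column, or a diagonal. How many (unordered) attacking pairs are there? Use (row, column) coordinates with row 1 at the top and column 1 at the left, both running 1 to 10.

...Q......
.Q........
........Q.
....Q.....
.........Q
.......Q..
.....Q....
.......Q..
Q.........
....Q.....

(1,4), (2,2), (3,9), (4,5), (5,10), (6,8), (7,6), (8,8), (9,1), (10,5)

Same column: (4,5)–(10,5) (column 5); (6,8)–(8,8) (column 8).
Same diagonal: (2,2)–(8,8) (|2−8| = |2−8| = 6); (5,10)–(10,5) (|5−10| = |10−5| = 5).
Total attacking pairs: 4.

4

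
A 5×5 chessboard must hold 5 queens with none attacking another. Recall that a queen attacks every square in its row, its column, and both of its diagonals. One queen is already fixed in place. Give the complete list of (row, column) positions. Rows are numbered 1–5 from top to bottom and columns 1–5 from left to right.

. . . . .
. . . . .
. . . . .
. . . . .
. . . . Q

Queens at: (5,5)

Row 1: attacked by (5,5)→{1,5}. Safe: 2, 3, 4. Place at column 2.
Row 2: attacked by (1,2)→{1,2,3}; (5,5)→{2,5}. Safe: 4. Place at column 4.
Row 3: attacked by (1,2)→{2,4}; (2,4)→{3,4,5}; (5,5)→{3,5}. Safe: 1. Place at column 1.
Row 4: attacked by (1,2)→{2,5}; (2,4)→{2,4}; (3,1)→{1,2}; (5,5)→{4,5}. Safe: 3. Place at column 3.
Columns [2, 4, 1, 3, 5], r−c [-1, -2, 2, 1, 0], r+c [3, 6, 4, 7, 10] are all distinct, so no two queens attack.

(1,2) (2,4) (3,1) (4,3) (5,5)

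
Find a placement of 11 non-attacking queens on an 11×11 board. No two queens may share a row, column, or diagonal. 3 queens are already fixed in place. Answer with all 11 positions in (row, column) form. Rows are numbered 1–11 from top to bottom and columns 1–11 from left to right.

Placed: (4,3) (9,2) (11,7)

Row 1: attacked by (4,3)→{3,6}; (9,2)→{2,10}; (11,7)→{7}. Safe: 1, 4, 5, 8, 9, 11. Place at column 8.
Row 2: attacked by (1,8)→{7,8,9}; (4,3)→{1,3,5}; (9,2)→{2,9}; (11,7)→{7}. Safe: 4, 6, 10, 11. Place at column 4.
Row 3: attacked by (1,8)→{6,8,10}; (2,4)→{3,4,5}; (4,3)→{2,3,4}; (9,2)→{2,8}; (11,7)→{7}. Safe: 1, 9, 11. Place at column 1.
Row 5: attacked by (1,8)→{4,8}; (2,4)→{1,4,7}; (3,1)→{1,3}; (4,3)→{2,3,4}; (9,2)→{2,6}; (11,7)→{1,7}. Safe: 5, 9, 10, 11. Place at column 9.
Row 6: attacked by (1,8)→{3,8}; (2,4)→{4,8}; (3,1)→{1,4}; (4,3)→{1,3,5}; (5,9)→{8,9,10}; (9,2)→{2,5}; (11,7)→{2,7}. Safe: 6, 11. Place at column 6.
Row 7: attacked by (1,8)→{2,8}; (2,4)→{4,9}; (3,1)→{1,5}; (4,3)→{3,6}; (5,9)→{7,9,11}; (6,6)→{5,6,7}; (9,2)→{2,4}; (11,7)→{3,7,11}. Safe: 10. Place at column 10.
Row 8: attacked by (1,8)→{1,8}; (2,4)→{4,10}; (3,1)→{1,6}; (4,3)→{3,7}; (5,9)→{6,9}; (6,6)→{4,6,8}; (7,10)→{9,10,11}; (9,2)→{1,2,3}; (11,7)→{4,7,10}. Safe: 5. Place at column 5.
Row 10: attacked by (1,8)→{8}; (2,4)→{4}; (3,1)→{1,8}; (4,3)→{3,9}; (5,9)→{4,9}; (6,6)→{2,6,10}; (7,10)→{7,10}; (8,5)→{3,5,7}; (9,2)→{1,2,3}; (11,7)→{6,7,8}. Safe: 11. Place at column 11.
Columns [8, 4, 1, 3, 9, 6, 10, 5, 2, 11, 7], r−c [-7, -2, 2, 1, -4, 0, -3, 3, 7, -1, 4], r+c [9, 6, 4, 7, 14, 12, 17, 13, 11, 21, 18] are all distinct, so no two queens attack.

(1,8) (2,4) (3,1) (4,3) (5,9) (6,6) (7,10) (8,5) (9,2) (10,11) (11,7)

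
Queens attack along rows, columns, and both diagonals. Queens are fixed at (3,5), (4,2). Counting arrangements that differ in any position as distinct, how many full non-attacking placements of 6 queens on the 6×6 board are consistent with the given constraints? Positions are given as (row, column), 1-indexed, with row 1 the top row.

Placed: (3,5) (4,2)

1

Branch on row 1: col 1 → 0; col 4 → 1; col 6 → 0.
Sum: 0 + 1 + 0 = 1.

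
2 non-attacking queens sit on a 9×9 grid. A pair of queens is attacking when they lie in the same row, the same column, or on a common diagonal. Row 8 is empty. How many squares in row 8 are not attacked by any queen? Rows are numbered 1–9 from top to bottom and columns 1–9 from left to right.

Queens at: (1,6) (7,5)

(1,6) attacks row 8 at column 6.
(7,5) attacks row 8 at column 5 and diagonals 4, 6.
Attacked columns: {4, 5, 6}. Safe: {1, 2, 3, 7, 8, 9}.

6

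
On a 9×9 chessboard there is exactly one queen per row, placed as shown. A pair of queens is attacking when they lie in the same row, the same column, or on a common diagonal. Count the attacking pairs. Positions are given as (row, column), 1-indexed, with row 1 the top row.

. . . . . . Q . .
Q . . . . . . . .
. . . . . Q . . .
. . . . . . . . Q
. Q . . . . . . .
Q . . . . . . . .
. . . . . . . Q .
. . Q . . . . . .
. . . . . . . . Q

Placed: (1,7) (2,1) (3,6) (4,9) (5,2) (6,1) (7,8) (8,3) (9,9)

Same column: (2,1)–(6,1) (column 1); (4,9)–(9,9) (column 9).
Same diagonal: (5,2)–(6,1) (|5−6| = |2−1| = 1); (6,1)–(8,3) (|6−8| = |1−3| = 2).
Total attacking pairs: 4.

4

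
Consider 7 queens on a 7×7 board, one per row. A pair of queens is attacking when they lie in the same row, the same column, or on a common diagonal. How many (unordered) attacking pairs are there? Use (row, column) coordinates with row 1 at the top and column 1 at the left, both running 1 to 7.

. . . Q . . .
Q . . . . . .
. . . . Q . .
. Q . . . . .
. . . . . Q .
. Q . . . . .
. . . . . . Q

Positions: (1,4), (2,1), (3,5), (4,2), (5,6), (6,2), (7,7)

2

Same column: (4,2)–(6,2) (column 2).
Same diagonal: (3,5)–(6,2) (|3−6| = |5−2| = 3).
Total attacking pairs: 2.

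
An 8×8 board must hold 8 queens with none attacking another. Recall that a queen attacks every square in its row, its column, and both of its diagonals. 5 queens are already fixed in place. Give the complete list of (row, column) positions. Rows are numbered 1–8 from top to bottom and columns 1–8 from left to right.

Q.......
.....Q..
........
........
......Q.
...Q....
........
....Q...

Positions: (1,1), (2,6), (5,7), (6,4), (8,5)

Row 3: attacked by (1,1)→{1,3}; (2,6)→{5,6,7}; (5,7)→{5,7}; (6,4)→{1,4,7}; (8,5)→{5}. Safe: 2, 8. Place at column 8.
Row 4: attacked by (1,1)→{1,4}; (2,6)→{4,6,8}; (3,8)→{7,8}; (5,7)→{6,7,8}; (6,4)→{2,4,6}; (8,5)→{1,5}. Safe: 3. Place at column 3.
Row 7: attacked by (1,1)→{1,7}; (2,6)→{1,6}; (3,8)→{4,8}; (4,3)→{3,6}; (5,7)→{5,7}; (6,4)→{3,4,5}; (8,5)→{4,5,6}. Safe: 2. Place at column 2.
Columns [1, 6, 8, 3, 7, 4, 2, 5], r−c [0, -4, -5, 1, -2, 2, 5, 3], r+c [2, 8, 11, 7, 12, 10, 9, 13] are all distinct, so no two queens attack.

(1,1) (2,6) (3,8) (4,3) (5,7) (6,4) (7,2) (8,5)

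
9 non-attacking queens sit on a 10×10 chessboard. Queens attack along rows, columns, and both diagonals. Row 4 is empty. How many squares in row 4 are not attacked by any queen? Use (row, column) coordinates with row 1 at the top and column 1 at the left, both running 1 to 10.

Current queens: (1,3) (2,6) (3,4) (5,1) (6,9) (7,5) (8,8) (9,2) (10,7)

1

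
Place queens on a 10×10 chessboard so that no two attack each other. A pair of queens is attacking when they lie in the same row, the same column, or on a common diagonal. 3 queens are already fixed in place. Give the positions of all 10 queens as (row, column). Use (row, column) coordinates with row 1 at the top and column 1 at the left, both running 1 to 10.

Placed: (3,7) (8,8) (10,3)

(1,2) (2,9) (3,7) (4,10) (5,4) (6,1) (7,5) (8,8) (9,6) (10,3)

Row 1: attacked by (3,7)→{5,7,9}; (8,8)→{1,8}; (10,3)→{3}. Safe: 2, 4, 6, 10. Place at column 2.
Row 2: attacked by (1,2)→{1,2,3}; (3,7)→{6,7,8}; (8,8)→{2,8}; (10,3)→{3}. Safe: 4, 5, 9, 10. Place at column 9.
Row 4: attacked by (1,2)→{2,5}; (2,9)→{7,9}; (3,7)→{6,7,8}; (8,8)→{4,8}; (10,3)→{3,9}. Safe: 1, 10. Place at column 10.
Row 5: attacked by (1,2)→{2,6}; (2,9)→{6,9}; (3,7)→{5,7,9}; (4,10)→{9,10}; (8,8)→{5,8}; (10,3)→{3,8}. Safe: 1, 4. Place at column 4.
Row 6: attacked by (1,2)→{2,7}; (2,9)→{5,9}; (3,7)→{4,7,10}; (4,10)→{8,10}; (5,4)→{3,4,5}; (8,8)→{6,8,10}; (10,3)→{3,7}. Safe: 1. Place at column 1.
Row 7: attacked by (1,2)→{2,8}; (2,9)→{4,9}; (3,7)→{3,7}; (4,10)→{7,10}; (5,4)→{2,4,6}; (6,1)→{1,2}; (8,8)→{7,8,9}; (10,3)→{3,6}. Safe: 5. Place at column 5.
Row 9: attacked by (1,2)→{2,10}; (2,9)→{2,9}; (3,7)→{1,7}; (4,10)→{5,10}; (5,4)→{4,8}; (6,1)→{1,4}; (7,5)→{3,5,7}; (8,8)→{7,8,9}; (10,3)→{2,3,4}. Safe: 6. Place at column 6.
Columns [2, 9, 7, 10, 4, 1, 5, 8, 6, 3], r−c [-1, -7, -4, -6, 1, 5, 2, 0, 3, 7], r+c [3, 11, 10, 14, 9, 7, 12, 16, 15, 13] are all distinct, so no two queens attack.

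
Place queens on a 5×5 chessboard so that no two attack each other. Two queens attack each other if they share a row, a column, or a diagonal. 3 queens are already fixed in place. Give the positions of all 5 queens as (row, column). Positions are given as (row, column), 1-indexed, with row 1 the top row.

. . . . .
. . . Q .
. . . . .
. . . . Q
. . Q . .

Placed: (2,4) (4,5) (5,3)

(1,1) (2,4) (3,2) (4,5) (5,3)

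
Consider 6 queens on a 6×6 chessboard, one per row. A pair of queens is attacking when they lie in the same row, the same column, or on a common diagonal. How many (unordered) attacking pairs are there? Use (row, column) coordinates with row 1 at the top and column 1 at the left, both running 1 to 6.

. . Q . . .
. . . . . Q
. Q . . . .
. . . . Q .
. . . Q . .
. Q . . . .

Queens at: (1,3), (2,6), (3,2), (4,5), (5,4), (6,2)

Same column: (3,2)–(6,2) (column 2).
Same diagonal: (2,6)–(6,2) (|2−6| = |6−2| = 4); (3,2)–(5,4) (|3−5| = |2−4| = 2); (4,5)–(5,4) (|4−5| = |5−4| = 1).
Total attacking pairs: 4.

4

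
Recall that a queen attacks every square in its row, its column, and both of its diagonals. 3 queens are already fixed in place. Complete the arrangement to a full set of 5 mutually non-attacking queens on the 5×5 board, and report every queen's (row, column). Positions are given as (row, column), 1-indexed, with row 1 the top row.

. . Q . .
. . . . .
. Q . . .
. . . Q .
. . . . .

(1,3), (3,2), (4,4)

Row 2: attacked by (1,3)→{2,3,4}; (3,2)→{1,2,3}; (4,4)→{2,4}. Safe: 5. Place at column 5.
Row 5: attacked by (1,3)→{3}; (2,5)→{2,5}; (3,2)→{2,4}; (4,4)→{3,4,5}. Safe: 1. Place at column 1.
Columns [3, 5, 2, 4, 1], r−c [-2, -3, 1, 0, 4], r+c [4, 7, 5, 8, 6] are all distinct, so no two queens attack.

(1,3) (2,5) (3,2) (4,4) (5,1)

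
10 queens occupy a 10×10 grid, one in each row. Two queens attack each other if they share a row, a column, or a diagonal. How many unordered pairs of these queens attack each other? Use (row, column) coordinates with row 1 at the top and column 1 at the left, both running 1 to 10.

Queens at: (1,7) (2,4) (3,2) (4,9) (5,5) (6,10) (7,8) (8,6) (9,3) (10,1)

0

All columns are distinct and no two queens satisfy |Δrow| = |Δcol|, so no pair attacks.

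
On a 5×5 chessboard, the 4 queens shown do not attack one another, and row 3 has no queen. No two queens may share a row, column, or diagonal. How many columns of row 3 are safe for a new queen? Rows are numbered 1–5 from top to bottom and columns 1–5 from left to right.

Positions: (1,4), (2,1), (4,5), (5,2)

1

(1,4) attacks row 3 at column 4 and diagonals 2.
(2,1) attacks row 3 at column 1 and diagonals 2.
(4,5) attacks row 3 at column 5 and diagonals 4.
(5,2) attacks row 3 at column 2 and diagonals 4.
Attacked columns: {1, 2, 4, 5}. Safe: {3}.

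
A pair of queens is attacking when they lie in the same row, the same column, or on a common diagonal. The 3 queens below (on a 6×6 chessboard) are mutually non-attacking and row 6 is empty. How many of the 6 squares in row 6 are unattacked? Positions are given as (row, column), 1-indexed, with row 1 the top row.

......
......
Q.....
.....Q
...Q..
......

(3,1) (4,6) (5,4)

(3,1) attacks row 6 at column 1 and diagonals 4.
(4,6) attacks row 6 at column 6 and diagonals 4.
(5,4) attacks row 6 at column 4 and diagonals 3, 5.
Attacked columns: {1, 3, 4, 5, 6}. Safe: {2}.

1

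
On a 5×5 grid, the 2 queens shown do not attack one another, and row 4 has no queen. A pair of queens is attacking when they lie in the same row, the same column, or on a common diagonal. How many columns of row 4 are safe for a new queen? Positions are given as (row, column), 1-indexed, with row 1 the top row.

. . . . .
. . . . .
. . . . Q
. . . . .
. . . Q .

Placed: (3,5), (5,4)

(3,5) attacks row 4 at column 5 and diagonals 4.
(5,4) attacks row 4 at column 4 and diagonals 3, 5.
Attacked columns: {3, 4, 5}. Safe: {1, 2}.

2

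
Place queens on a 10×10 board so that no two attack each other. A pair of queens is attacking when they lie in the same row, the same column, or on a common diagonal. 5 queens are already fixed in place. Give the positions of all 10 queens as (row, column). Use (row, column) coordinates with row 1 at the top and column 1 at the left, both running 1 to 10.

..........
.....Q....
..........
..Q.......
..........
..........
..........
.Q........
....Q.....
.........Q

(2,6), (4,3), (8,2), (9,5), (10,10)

Row 1: attacked by (2,6)→{5,6,7}; (4,3)→{3,6}; (8,2)→{2,9}; (9,5)→{5}; (10,10)→{1,10}. Safe: 4, 8. Place at column 8.
Row 3: attacked by (1,8)→{6,8,10}; (2,6)→{5,6,7}; (4,3)→{2,3,4}; (8,2)→{2,7}; (9,5)→{5}; (10,10)→{3,10}. Safe: 1, 9. Place at column 1.
Row 5: attacked by (1,8)→{4,8}; (2,6)→{3,6,9}; (3,1)→{1,3}; (4,3)→{2,3,4}; (8,2)→{2,5}; (9,5)→{1,5,9}; (10,10)→{5,10}. Safe: 7. Place at column 7.
Row 6: attacked by (1,8)→{3,8}; (2,6)→{2,6,10}; (3,1)→{1,4}; (4,3)→{1,3,5}; (5,7)→{6,7,8}; (8,2)→{2,4}; (9,5)→{2,5,8}; (10,10)→{6,10}. Safe: 9. Place at column 9.
Row 7: attacked by (1,8)→{2,8}; (2,6)→{1,6}; (3,1)→{1,5}; (4,3)→{3,6}; (5,7)→{5,7,9}; (6,9)→{8,9,10}; (8,2)→{1,2,3}; (9,5)→{3,5,7}; (10,10)→{7,10}. Safe: 4. Place at column 4.
Columns [8, 6, 1, 3, 7, 9, 4, 2, 5, 10], r−c [-7, -4, 2, 1, -2, -3, 3, 6, 4, 0], r+c [9, 8, 4, 7, 12, 15, 11, 10, 14, 20] are all distinct, so no two queens attack.

(1,8) (2,6) (3,1) (4,3) (5,7) (6,9) (7,4) (8,2) (9,5) (10,10)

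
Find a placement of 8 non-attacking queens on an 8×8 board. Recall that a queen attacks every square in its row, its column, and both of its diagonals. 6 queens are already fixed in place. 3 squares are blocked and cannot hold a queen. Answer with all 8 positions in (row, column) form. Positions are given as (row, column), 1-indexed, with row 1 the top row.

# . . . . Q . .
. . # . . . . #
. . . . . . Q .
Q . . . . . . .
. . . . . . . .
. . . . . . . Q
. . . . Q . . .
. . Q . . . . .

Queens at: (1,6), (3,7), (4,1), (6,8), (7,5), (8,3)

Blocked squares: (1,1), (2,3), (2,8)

Row 2: attacked by (1,6)→{5,6,7}; (3,7)→{6,7,8}; (4,1)→{1,3}; (6,8)→{4,8}; (7,5)→{5}; (8,3)→{3}. Blocked: 3,8. Safe: 2. Place at column 2.
Row 5: attacked by (1,6)→{2,6}; (2,2)→{2,5}; (3,7)→{5,7}; (4,1)→{1,2}; (6,8)→{7,8}; (7,5)→{3,5,7}; (8,3)→{3,6}. Safe: 4. Place at column 4.
Columns [6, 2, 7, 1, 4, 8, 5, 3], r−c [-5, 0, -4, 3, 1, -2, 2, 5], r+c [7, 4, 10, 5, 9, 14, 12, 11] are all distinct, so no two queens attack.

(1,6) (2,2) (3,7) (4,1) (5,4) (6,8) (7,5) (8,3)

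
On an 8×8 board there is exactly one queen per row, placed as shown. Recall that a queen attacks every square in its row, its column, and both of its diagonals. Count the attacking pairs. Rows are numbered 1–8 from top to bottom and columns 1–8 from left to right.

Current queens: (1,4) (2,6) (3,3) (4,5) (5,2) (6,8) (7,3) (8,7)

Same column: (3,3)–(7,3) (column 3).
Total attacking pairs: 1.

1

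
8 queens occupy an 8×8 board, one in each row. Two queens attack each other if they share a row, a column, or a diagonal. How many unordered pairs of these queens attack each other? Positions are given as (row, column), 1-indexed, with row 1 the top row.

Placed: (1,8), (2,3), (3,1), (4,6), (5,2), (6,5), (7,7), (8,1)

2

Same column: (3,1)–(8,1) (column 1).
Same diagonal: (1,8)–(8,1) (|1−8| = |8−1| = 7).
Total attacking pairs: 2.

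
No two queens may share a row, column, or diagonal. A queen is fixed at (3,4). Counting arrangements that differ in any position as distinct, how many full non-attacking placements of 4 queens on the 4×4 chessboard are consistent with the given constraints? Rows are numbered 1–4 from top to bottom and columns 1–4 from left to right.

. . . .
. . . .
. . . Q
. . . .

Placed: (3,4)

Branch on row 1: col 1 → 0; col 3 → 1.
Sum: 0 + 1 = 1.

1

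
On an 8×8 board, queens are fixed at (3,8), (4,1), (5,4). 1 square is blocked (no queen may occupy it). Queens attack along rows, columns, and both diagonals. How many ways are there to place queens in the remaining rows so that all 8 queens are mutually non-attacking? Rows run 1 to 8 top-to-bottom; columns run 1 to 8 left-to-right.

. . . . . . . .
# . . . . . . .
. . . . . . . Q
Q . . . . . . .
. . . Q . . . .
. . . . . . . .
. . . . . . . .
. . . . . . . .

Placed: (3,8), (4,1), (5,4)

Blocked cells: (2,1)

Branch on row 1: col 2 → 0; col 3 → 1; col 5 → 1; col 7 → 0.
Sum: 0 + 1 + 1 + 0 = 2.

2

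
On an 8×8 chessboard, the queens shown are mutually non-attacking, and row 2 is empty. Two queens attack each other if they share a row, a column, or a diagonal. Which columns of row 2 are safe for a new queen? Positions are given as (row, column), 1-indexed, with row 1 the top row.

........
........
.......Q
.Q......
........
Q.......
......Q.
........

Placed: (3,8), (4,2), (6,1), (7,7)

columns 3, 6

(3,8) attacks row 2 at column 8 and diagonals 7.
(4,2) attacks row 2 at column 2 and diagonals 4.
(6,1) attacks row 2 at column 1 and diagonals 5.
(7,7) attacks row 2 at column 7 and diagonals 2.
Attacked columns: {1, 2, 4, 5, 7, 8}. Safe: {3, 6}.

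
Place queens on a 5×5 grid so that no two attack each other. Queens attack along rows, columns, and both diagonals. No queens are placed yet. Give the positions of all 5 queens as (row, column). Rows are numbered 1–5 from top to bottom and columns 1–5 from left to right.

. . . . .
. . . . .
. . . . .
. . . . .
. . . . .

Row 1: Safe: 1, 2, 3, 4, 5. Place at column 4.
Row 2: attacked by (1,4)→{3,4,5}. Safe: 1, 2. Place at column 2.
Row 3: attacked by (1,4)→{2,4}; (2,2)→{1,2,3}. Safe: 5. Place at column 5.
Row 4: attacked by (1,4)→{1,4}; (2,2)→{2,4}; (3,5)→{4,5}. Safe: 3. Place at column 3.
Row 5: attacked by (1,4)→{4}; (2,2)→{2,5}; (3,5)→{3,5}; (4,3)→{2,3,4}. Safe: 1. Place at column 1.
Columns [4, 2, 5, 3, 1], r−c [-3, 0, -2, 1, 4], r+c [5, 4, 8, 7, 6] are all distinct, so no two queens attack.

(1,4) (2,2) (3,5) (4,3) (5,1)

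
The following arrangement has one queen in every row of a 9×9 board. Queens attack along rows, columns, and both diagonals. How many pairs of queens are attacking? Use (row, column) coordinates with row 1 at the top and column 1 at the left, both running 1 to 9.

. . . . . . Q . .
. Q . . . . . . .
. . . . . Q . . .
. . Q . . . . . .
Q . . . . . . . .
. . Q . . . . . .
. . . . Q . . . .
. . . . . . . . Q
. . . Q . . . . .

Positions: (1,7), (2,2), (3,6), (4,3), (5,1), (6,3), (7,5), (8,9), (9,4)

2

Same column: (4,3)–(6,3) (column 3).
Same diagonal: (3,6)–(6,3) (|3−6| = |6−3| = 3).
Total attacking pairs: 2.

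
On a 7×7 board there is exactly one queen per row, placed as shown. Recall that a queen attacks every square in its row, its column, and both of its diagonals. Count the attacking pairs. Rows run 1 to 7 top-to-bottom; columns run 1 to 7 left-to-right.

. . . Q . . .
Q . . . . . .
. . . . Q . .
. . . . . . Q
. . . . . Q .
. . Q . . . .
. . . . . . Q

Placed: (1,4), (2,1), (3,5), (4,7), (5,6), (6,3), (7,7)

3

Same column: (4,7)–(7,7) (column 7).
Same diagonal: (1,4)–(4,7) (|1−4| = |4−7| = 3); (4,7)–(5,6) (|4−5| = |7−6| = 1).
Total attacking pairs: 3.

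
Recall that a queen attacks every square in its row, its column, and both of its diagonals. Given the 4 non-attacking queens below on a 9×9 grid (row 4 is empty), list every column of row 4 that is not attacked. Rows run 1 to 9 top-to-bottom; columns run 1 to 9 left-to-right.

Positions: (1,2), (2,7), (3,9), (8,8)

columns 1, 3, 6

(1,2) attacks row 4 at column 2 and diagonals 5.
(2,7) attacks row 4 at column 7 and diagonals 5, 9.
(3,9) attacks row 4 at column 9 and diagonals 8.
(8,8) attacks row 4 at column 8 and diagonals 4.
Attacked columns: {2, 4, 5, 7, 8, 9}. Safe: {1, 3, 6}.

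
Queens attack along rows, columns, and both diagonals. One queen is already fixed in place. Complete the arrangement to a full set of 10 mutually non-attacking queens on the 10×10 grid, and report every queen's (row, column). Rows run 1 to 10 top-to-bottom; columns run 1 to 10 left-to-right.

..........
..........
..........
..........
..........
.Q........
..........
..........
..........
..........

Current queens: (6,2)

(1,1) (2,5) (3,10) (4,6) (5,9) (6,2) (7,4) (8,7) (9,3) (10,8)

Row 1: attacked by (6,2)→{2,7}. Safe: 1, 3, 4, 5, 6, 8, 9, 10. Place at column 1.
Row 2: attacked by (1,1)→{1,2}; (6,2)→{2,6}. Safe: 3, 4, 5, 7, 8, 9, 10. Place at column 5.
Row 3: attacked by (1,1)→{1,3}; (2,5)→{4,5,6}; (6,2)→{2,5}. Safe: 7, 8, 9, 10. Place at column 10.
Row 4: attacked by (1,1)→{1,4}; (2,5)→{3,5,7}; (3,10)→{9,10}; (6,2)→{2,4}. Safe: 6, 8. Place at column 6.
Row 5: attacked by (1,1)→{1,5}; (2,5)→{2,5,8}; (3,10)→{8,10}; (4,6)→{5,6,7}; (6,2)→{1,2,3}. Safe: 4, 9. Place at column 9.
Row 7: attacked by (1,1)→{1,7}; (2,5)→{5,10}; (3,10)→{6,10}; (4,6)→{3,6,9}; (5,9)→{7,9}; (6,2)→{1,2,3}. Safe: 4, 8. Place at column 4.
Row 8: attacked by (1,1)→{1,8}; (2,5)→{5}; (3,10)→{5,10}; (4,6)→{2,6,10}; (5,9)→{6,9}; (6,2)→{2,4}; (7,4)→{3,4,5}. Safe: 7. Place at column 7.
Row 9: attacked by (1,1)→{1,9}; (2,5)→{5}; (3,10)→{4,10}; (4,6)→{1,6}; (5,9)→{5,9}; (6,2)→{2,5}; (7,4)→{2,4,6}; (8,7)→{6,7,8}. Safe: 3. Place at column 3.
Row 10: attacked by (1,1)→{1,10}; (2,5)→{5}; (3,10)→{3,10}; (4,6)→{6}; (5,9)→{4,9}; (6,2)→{2,6}; (7,4)→{1,4,7}; (8,7)→{5,7,9}; (9,3)→{2,3,4}. Safe: 8. Place at column 8.
Columns [1, 5, 10, 6, 9, 2, 4, 7, 3, 8], r−c [0, -3, -7, -2, -4, 4, 3, 1, 6, 2], r+c [2, 7, 13, 10, 14, 8, 11, 15, 12, 18] are all distinct, so no two queens attack.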